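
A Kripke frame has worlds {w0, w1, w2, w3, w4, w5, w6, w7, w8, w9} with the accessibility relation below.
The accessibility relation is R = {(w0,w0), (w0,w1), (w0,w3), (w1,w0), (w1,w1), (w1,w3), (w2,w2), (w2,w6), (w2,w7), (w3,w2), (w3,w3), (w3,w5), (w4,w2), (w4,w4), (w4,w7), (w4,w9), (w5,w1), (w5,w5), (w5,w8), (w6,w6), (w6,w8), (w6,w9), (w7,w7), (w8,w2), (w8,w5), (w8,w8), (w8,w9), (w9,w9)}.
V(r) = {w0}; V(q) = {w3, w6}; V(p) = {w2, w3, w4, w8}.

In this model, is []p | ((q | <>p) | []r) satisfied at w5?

Yes

At w5: []p is false, (q | <>p) | []r is true, so []p | ((q | <>p) | []r) is true.
  At w5: []p requires p at every successor {w1, w5, w8}.
    p fails at w1, so []p is false at w5.
  At w5: q | <>p is true, []r is false, so (q | <>p) | []r is true.
    At w5: q is false, <>p is true, so q | <>p is true.
      At w5: <>p requires p at some successor in {w1, w5, w8}.
        p holds at w8, so <>p is true at w5.
    At w5: []r requires r at every successor {w1, w5, w8}.
      r fails at w1, so []r is false at w5.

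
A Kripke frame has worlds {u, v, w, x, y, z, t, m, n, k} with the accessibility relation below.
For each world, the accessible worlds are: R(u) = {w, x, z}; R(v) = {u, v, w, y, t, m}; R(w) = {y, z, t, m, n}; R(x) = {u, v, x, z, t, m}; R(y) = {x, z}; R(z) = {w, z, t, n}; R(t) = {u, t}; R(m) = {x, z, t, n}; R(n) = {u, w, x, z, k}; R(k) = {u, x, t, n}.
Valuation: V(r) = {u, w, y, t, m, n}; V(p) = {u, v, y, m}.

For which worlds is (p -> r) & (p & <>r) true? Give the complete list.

u, m

Let φ = (p -> r) & (p & <>r). Evaluate φ at each world:
  u (successors {w, x, z}): φ is true.
  v (successors {u, v, w, y, t, m}): φ is false.
  w (successors {y, z, t, m, n}): φ is false.
  x (successors {u, v, x, z, t, m}): φ is false.
  y (successors {x, z}): φ is false.
  z (successors {w, z, t, n}): φ is false.
  t (successors {u, t}): φ is false.
  m (successors {x, z, t, n}): φ is true.
  n (successors {u, w, x, z, k}): φ is false.
  k (successors {u, x, t, n}): φ is false.
For instance, at u:
  At u: p -> r is true, p & <>r is true, so (p -> r) & (p & <>r) is true.
    At u: p is true, <>r is true, so p & <>r is true.
      At u: <>r requires r at some successor in {w, x, z}.
        r holds at w, so <>r is true at u.
Satisfying worlds: {u, m}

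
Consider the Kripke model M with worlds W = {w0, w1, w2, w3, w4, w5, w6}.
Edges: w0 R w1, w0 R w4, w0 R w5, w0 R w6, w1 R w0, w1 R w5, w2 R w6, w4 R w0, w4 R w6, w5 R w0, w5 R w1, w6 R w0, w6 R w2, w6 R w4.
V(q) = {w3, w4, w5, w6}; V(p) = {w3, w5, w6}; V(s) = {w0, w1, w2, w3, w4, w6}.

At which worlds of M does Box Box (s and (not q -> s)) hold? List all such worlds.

w2, w3

Let φ = Box Box (s and (not q -> s)). Evaluate φ at each world:
  w0 (successors {w1, w4, w5, w6}): φ is false.
  w1 (successors {w0, w5}): φ is false.
  w2 (successors {w6}): φ is true.
  w3 (successors ∅): φ is true.
  w4 (successors {w0, w6}): φ is false.
  w5 (successors {w0, w1}): φ is false.
  w6 (successors {w0, w2, w4}): φ is false.
For instance, at w6:
  At w6: Box Box (s and (not q -> s)) requires Box (s and (not q -> s)) at every successor {w0, w2, w4}.
    Box (s and (not q -> s)) fails at w0, so Box Box (s and (not q -> s)) is false at w6.
      At w0: Box (s and (not q -> s)) requires s and (not q -> s) at every successor {w1, w4, w5, w6}.
        s and (not q -> s) fails at w5, so Box (s and (not q -> s)) is false at w0.
Satisfying worlds: {w2, w3}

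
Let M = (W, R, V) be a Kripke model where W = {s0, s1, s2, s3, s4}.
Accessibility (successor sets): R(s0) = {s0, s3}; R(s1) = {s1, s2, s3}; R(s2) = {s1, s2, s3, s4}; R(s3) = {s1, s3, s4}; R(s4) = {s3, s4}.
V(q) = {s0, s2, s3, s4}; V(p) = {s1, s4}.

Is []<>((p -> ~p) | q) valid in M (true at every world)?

Yes

Let φ = []<>((p -> ~p) | q). Evaluate φ at each world:
  s0 (successors {s0, s3}): φ is true.
  s1 (successors {s1, s2, s3}): φ is true.
  s2 (successors {s1, s2, s3, s4}): φ is true.
  s3 (successors {s1, s3, s4}): φ is true.
  s4 (successors {s3, s4}): φ is true.
For instance, at s1:
  At s1: []<>((p -> ~p) | q) requires <>((p -> ~p) | q) at every successor {s1, s2, s3}.
      At s1: <>((p -> ~p) | q) requires (p -> ~p) | q at some successor in {s1, s2, s3}.
        (p -> ~p) | q holds at s2, so <>((p -> ~p) | q) is true at s1.
      At s2: <>((p -> ~p) | q) requires (p -> ~p) | q at some successor in {s1, s2, s3, s4}.
        (p -> ~p) | q holds at s2, so <>((p -> ~p) | q) is true at s2.
      At s3: <>((p -> ~p) | q) requires (p -> ~p) | q at some successor in {s1, s3, s4}.
        (p -> ~p) | q holds at s3, so <>((p -> ~p) | q) is true at s3.
  So []<>((p -> ~p) | q) is true at s1.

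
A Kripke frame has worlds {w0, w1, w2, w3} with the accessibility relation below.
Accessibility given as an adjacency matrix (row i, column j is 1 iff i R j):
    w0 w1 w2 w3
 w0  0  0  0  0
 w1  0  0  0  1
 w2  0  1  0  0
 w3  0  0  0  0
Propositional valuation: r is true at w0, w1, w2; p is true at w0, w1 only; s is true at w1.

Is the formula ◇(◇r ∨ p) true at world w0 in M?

At w0: no accessible worlds, so ◇(◇r ∨ p) is false.

No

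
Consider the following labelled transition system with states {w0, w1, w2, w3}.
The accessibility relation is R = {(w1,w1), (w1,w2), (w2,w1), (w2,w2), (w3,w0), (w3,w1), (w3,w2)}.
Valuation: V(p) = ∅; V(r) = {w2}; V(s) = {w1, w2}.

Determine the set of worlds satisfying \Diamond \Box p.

w3

Let φ = \Diamond \Box p. Evaluate φ at each world:
  w0 (successors ∅): φ is false.
  w1 (successors {w1, w2}): φ is false.
  w2 (successors {w1, w2}): φ is false.
  w3 (successors {w0, w1, w2}): φ is true.
For instance, at w2:
  At w2: \Diamond \Box p requires \Box p at some successor in {w1, w2}.
    At w1: \Box p is false.
    At w2: \Box p is false.
  So \Diamond \Box p is false at w2.
Satisfying worlds: {w3}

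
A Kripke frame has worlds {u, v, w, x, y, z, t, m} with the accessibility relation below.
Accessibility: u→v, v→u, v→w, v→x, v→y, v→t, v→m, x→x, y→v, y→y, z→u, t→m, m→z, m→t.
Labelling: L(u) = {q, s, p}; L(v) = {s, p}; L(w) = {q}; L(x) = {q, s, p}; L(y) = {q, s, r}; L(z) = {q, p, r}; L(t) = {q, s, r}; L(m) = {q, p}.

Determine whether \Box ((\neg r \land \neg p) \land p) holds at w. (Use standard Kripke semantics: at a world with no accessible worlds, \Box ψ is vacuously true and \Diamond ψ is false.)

At w: no accessible worlds, so \Box ((\neg r \land \neg p) \land p) holds vacuously.

Yes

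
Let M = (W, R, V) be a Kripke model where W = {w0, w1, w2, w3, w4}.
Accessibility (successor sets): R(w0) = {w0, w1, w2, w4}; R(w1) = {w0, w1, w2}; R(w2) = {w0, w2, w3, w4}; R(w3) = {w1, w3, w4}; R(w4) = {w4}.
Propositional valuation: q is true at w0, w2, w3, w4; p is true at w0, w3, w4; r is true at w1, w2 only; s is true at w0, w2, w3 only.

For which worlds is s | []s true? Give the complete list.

w0, w2, w3

Let φ = s | []s. Evaluate φ at each world:
  w0 (successors {w0, w1, w2, w4}): φ is true.
  w1 (successors {w0, w1, w2}): φ is false.
  w2 (successors {w0, w2, w3, w4}): φ is true.
  w3 (successors {w1, w3, w4}): φ is true.
  w4 (successors {w4}): φ is false.
For instance, at w4:
  At w4: s is false, []s is false, so s | []s is false.
    At w4: []s requires s at every successor {w4}.
      s fails at w4, so []s is false at w4.
Satisfying worlds: {w0, w2, w3}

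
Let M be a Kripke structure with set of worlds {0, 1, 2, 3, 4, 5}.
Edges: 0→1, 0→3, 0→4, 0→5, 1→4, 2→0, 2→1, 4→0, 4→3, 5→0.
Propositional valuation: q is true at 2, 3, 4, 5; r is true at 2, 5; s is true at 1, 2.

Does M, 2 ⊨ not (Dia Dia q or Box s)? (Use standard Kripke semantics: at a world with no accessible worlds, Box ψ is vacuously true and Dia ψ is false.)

At 2: Dia Dia q or Box s is true, so not (Dia Dia q or Box s) is false.
  At 2: Dia Dia q is true, Box s is false, so Dia Dia q or Box s is true.
    At 2: Dia Dia q requires Dia q at some successor in {0, 1}.
      Dia q holds at 0, so Dia Dia q is true at 2.
    At 2: Box s requires s at every successor {0, 1}.
      s fails at 0, so Box s is false at 2.

No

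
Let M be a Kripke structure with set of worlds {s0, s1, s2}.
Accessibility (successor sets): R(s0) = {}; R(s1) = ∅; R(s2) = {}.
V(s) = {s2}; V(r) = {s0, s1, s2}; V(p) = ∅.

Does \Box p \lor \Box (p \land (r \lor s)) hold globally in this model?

Let φ = \Box p \lor \Box (p \land (r \lor s)). Evaluate φ at each world:
  s0 (successors ∅): φ is true.
  s1 (successors ∅): φ is true.
  s2 (successors ∅): φ is true.
For instance, at s2:
  At s2: \Box p is true, \Box (p \land (r \lor s)) is true, so \Box p \lor \Box (p \land (r \lor s)) is true.
    At s2: no accessible worlds, so \Box p holds vacuously.
    At s2: no accessible worlds, so \Box (p \land (r \lor s)) holds vacuously.

Yes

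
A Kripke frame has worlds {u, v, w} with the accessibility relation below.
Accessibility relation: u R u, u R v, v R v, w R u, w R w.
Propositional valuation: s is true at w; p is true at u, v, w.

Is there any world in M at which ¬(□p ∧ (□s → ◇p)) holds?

Let φ = ¬(□p ∧ (□s → ◇p)). Evaluate φ at each world:
  u (successors {u, v}): φ is false.
  v (successors {v}): φ is false.
  w (successors {u, w}): φ is false.
For instance, at v:
  At v: □p ∧ (□s → ◇p) is true, so ¬(□p ∧ (□s → ◇p)) is false.
    At v: □p is true, □s → ◇p is true, so □p ∧ (□s → ◇p) is true.
      At v: □p requires p at every successor {v}.
        At v: p is true.
      So □p is true at v.
      At v: □s is false, ◇p is true, so □s → ◇p is true.

No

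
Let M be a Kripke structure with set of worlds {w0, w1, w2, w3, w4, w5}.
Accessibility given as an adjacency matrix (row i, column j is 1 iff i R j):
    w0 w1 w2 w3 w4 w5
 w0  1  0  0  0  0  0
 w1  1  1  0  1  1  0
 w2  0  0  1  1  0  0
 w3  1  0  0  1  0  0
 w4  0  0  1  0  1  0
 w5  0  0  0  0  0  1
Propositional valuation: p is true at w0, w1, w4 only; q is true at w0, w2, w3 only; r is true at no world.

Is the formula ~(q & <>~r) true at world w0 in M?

No

Recall that <>ψ holds at a world iff ψ holds at some accessible world.
At w0: q & <>~r is true, so ~(q & <>~r) is false.
  At w0: q is true, <>~r is true, so q & <>~r is true.
    At w0: <>~r requires ~r at some successor in {w0}.
      ~r holds at w0, so <>~r is true at w0.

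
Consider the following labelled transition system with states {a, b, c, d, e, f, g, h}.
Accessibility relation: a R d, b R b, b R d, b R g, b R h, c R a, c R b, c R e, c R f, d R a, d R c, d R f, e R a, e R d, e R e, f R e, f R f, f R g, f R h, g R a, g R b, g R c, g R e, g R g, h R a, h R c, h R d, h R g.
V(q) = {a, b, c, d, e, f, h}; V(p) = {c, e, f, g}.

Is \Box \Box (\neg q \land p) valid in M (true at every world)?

Let φ = \Box \Box (\neg q \land p). Evaluate φ at each world:
  a (successors {d}): φ is false.
  b (successors {b, d, g, h}): φ is false.
  c (successors {a, b, e, f}): φ is false.
  d (successors {a, c, f}): φ is false.
  e (successors {a, d, e}): φ is false.
  f (successors {e, f, g, h}): φ is false.
  g (successors {a, b, c, e, g}): φ is false.
  h (successors {a, c, d, g}): φ is false.
Detail at a (counterexample):
  At a: \Box \Box (\neg q \land p) requires \Box (\neg q \land p) at every successor {d}.
    \Box (\neg q \land p) fails at d, so \Box \Box (\neg q \land p) is false at a.
      At d: \Box (\neg q \land p) requires \neg q \land p at every successor {a, c, f}.
        \neg q \land p fails at a, so \Box (\neg q \land p) is false at d.

No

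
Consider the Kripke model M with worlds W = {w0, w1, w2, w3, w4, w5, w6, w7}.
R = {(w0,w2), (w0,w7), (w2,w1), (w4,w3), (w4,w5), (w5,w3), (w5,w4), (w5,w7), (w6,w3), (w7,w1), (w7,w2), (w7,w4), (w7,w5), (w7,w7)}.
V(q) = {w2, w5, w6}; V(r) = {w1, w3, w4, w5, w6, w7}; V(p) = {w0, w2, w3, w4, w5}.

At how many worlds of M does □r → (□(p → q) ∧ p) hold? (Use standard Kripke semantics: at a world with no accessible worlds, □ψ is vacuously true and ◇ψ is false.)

Let φ = □r → (□(p → q) ∧ p). Evaluate φ at each world:
  w0 (successors {w2, w7}): φ is true.
  w1 (successors ∅): φ is false.
  w2 (successors {w1}): φ is true.
  w3 (successors ∅): φ is true.
  w4 (successors {w3, w5}): φ is false.
  w5 (successors {w3, w4, w7}): φ is false.
  w6 (successors {w3}): φ is false.
  w7 (successors {w1, w2, w4, w5, w7}): φ is true.
For instance, at w0:
  At w0: □r is false, □(p → q) ∧ p is true, so □r → (□(p → q) ∧ p) is true.
    At w0: □r requires r at every successor {w2, w7}.
      r fails at w2, so □r is false at w0.
    At w0: □(p → q) is true, p is true, so □(p → q) ∧ p is true.
      At w0: □(p → q) requires p → q at every successor {w2, w7}.
        At w2: p → q is true.
        At w7: p → q is true.
      So □(p → q) is true at w0.
Satisfying worlds: {w0, w2, w3, w7}

4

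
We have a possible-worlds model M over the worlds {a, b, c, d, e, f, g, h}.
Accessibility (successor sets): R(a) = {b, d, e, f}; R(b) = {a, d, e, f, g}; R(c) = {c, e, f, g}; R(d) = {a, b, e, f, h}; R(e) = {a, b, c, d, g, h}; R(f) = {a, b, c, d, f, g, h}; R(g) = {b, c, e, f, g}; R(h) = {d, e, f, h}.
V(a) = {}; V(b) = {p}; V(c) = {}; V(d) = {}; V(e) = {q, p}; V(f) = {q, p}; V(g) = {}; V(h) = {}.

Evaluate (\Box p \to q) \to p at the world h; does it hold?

No

Recall that \Box ψ holds at a world iff ψ holds at every accessible world, and \Diamond ψ holds iff ψ holds at some accessible world.
At h: \Box p \to q is true, p is false, so (\Box p \to q) \to p is false.
  At h: \Box p is false, q is false, so \Box p \to q is true.
    At h: \Box p requires p at every successor {d, e, f, h}.
      p fails at d, so \Box p is false at h.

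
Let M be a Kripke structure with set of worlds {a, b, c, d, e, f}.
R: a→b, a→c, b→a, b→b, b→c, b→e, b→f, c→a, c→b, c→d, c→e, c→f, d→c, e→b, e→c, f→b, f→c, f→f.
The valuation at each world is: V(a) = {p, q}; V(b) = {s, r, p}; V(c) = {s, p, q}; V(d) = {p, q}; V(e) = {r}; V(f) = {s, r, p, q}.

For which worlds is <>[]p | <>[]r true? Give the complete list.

b, c, f

Let φ = <>[]p | <>[]r. Evaluate φ at each world:
  a (successors {b, c}): φ is false.
  b (successors {a, b, c, e, f}): φ is true.
  c (successors {a, b, d, e, f}): φ is true.
  d (successors {c}): φ is false.
  e (successors {b, c}): φ is false.
  f (successors {b, c, f}): φ is true.
For instance, at b:
  At b: <>[]p is true, <>[]r is false, so <>[]p | <>[]r is true.
    At b: <>[]p requires []p at some successor in {a, b, c, e, f}.
      []p holds at a, so <>[]p is true at b.
    At b: <>[]r requires []r at some successor in {a, b, c, e, f}.
      At a: []r is false.
      At b: []r is false.
      At c: []r is false.
      At e: []r is false.
      At f: []r is false.
    So <>[]r is false at b.
Satisfying worlds: {b, c, f}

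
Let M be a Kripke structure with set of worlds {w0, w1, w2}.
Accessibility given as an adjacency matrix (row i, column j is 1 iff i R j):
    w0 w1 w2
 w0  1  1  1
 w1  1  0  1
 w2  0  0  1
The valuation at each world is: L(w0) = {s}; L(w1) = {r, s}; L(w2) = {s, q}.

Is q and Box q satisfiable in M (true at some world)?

Recall that Box ψ holds at a world iff ψ holds at every accessible world, and Dia ψ holds iff ψ holds at some accessible world.
Let φ = q and Box q. Evaluate φ at each world:
  w0 (successors {w0, w1, w2}): φ is false.
  w1 (successors {w0, w2}): φ is false.
  w2 (successors {w2}): φ is true.
Detail at w2 (witness):
  At w2: q is true, Box q is true, so q and Box q is true.
    At w2: Box q requires q at every successor {w2}.
      At w2: q is true.
    So Box q is true at w2.

Yes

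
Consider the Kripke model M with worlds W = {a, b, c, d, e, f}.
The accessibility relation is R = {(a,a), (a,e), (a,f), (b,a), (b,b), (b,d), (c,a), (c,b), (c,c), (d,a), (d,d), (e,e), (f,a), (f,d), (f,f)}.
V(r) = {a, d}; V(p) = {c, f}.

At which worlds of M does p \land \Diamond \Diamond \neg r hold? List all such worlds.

c, f

Recall that \Diamond ψ holds at a world iff ψ holds at some accessible world.
Let φ = p \land \Diamond \Diamond \neg r. Evaluate φ at each world:
  a (successors {a, e, f}): φ is false.
  b (successors {a, b, d}): φ is false.
  c (successors {a, b, c}): φ is true.
  d (successors {a, d}): φ is false.
  e (successors {e}): φ is false.
  f (successors {a, d, f}): φ is true.
For instance, at a:
  At a: p is false, \Diamond \Diamond \neg r is true, so p \land \Diamond \Diamond \neg r is false.
    At a: \Diamond \Diamond \neg r requires \Diamond \neg r at some successor in {a, e, f}.
      \Diamond \neg r holds at a, so \Diamond \Diamond \neg r is true at a.
Satisfying worlds: {c, f}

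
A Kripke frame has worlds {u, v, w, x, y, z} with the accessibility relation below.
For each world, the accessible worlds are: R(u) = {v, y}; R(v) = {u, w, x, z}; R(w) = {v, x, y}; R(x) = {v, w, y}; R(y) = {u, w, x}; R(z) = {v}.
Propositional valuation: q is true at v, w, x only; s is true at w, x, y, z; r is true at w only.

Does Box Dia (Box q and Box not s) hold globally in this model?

No

Let φ = Box Dia (Box q and Box not s). Evaluate φ at each world:
  u (successors {v, y}): φ is false.
  v (successors {u, w, x, z}): φ is false.
  w (successors {v, x, y}): φ is false.
  x (successors {v, w, y}): φ is false.
  y (successors {u, w, x}): φ is false.
  z (successors {v}): φ is true.
Detail at u (counterexample):
  At u: Box Dia (Box q and Box not s) requires Dia (Box q and Box not s) at every successor {v, y}.
    Dia (Box q and Box not s) fails at y, so Box Dia (Box q and Box not s) is false at u.
      At y: Dia (Box q and Box not s) requires Box q and Box not s at some successor in {u, w, x}.
        At u: Box q and Box not s is false.
        At w: Box q and Box not s is false.
        At x: Box q and Box not s is false.
      So Dia (Box q and Box not s) is false at y.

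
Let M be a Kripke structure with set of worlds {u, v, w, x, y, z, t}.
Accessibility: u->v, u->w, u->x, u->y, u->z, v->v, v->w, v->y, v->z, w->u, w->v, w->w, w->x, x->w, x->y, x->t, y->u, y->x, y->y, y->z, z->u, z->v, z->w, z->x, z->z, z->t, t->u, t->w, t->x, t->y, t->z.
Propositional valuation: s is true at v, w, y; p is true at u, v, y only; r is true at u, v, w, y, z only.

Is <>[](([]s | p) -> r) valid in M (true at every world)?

Yes

Let φ = <>[](([]s | p) -> r). Evaluate φ at each world:
  u (successors {v, w, x, y, z}): φ is true.
  v (successors {v, w, y, z}): φ is true.
  w (successors {u, v, w, x}): φ is true.
  x (successors {w, y, t}): φ is true.
  y (successors {u, x, y, z}): φ is true.
  z (successors {u, v, w, x, z, t}): φ is true.
  t (successors {u, w, x, y, z}): φ is true.
For instance, at t:
  At t: <>[](([]s | p) -> r) requires [](([]s | p) -> r) at some successor in {u, w, x, y, z}.
    [](([]s | p) -> r) holds at u, so <>[](([]s | p) -> r) is true at t.
      At u: [](([]s | p) -> r) requires ([]s | p) -> r at every successor {v, w, x, y, z}.
        At v: ([]s | p) -> r is true.
        At w: ([]s | p) -> r is true.
        At x: ([]s | p) -> r is true.
        At y: ([]s | p) -> r is true.
        At z: ([]s | p) -> r is true.
      So [](([]s | p) -> r) is true at u.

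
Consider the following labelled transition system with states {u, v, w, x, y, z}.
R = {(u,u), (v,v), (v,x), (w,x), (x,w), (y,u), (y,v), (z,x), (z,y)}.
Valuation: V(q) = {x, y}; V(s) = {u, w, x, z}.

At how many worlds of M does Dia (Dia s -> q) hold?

Let φ = Dia (Dia s -> q). Evaluate φ at each world:
  u (successors {u}): φ is false.
  v (successors {v, x}): φ is true.
  w (successors {x}): φ is true.
  x (successors {w}): φ is false.
  y (successors {u, v}): φ is false.
  z (successors {x, y}): φ is true.
For instance, at v:
  At v: Dia (Dia s -> q) requires Dia s -> q at some successor in {v, x}.
    Dia s -> q holds at x, so Dia (Dia s -> q) is true at v.
      At x: Dia s is true, q is true, so Dia s -> q is true.
Satisfying worlds: {v, w, z}

3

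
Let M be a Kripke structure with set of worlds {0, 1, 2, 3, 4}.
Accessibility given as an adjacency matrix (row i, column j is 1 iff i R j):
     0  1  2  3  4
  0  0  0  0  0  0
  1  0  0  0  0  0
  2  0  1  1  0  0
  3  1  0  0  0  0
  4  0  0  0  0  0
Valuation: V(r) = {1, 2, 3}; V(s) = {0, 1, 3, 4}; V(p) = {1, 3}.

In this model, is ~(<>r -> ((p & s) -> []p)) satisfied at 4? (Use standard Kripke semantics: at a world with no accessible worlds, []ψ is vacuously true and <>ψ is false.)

No

At 4: <>r -> ((p & s) -> []p) is true, so ~(<>r -> ((p & s) -> []p)) is false.
  At 4: <>r is false, (p & s) -> []p is true, so <>r -> ((p & s) -> []p) is true.
    At 4: no accessible worlds, so <>r is false.
    At 4: p & s is false, []p is true, so (p & s) -> []p is true.
      At 4: no accessible worlds, so []p holds vacuously.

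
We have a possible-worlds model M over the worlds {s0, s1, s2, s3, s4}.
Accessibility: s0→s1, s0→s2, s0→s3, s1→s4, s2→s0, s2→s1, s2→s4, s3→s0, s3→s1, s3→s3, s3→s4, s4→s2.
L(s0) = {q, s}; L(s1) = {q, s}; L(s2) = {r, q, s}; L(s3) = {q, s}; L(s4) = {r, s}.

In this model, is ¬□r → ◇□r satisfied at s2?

Yes

At s2: ¬□r is true, ◇□r is true, so ¬□r → ◇□r is true.
  At s2: □r is false, so ¬□r is true.
    At s2: □r requires r at every successor {s0, s1, s4}.
      r fails at s0, so □r is false at s2.
  At s2: ◇□r requires □r at some successor in {s0, s1, s4}.
    □r holds at s1, so ◇□r is true at s2.
      At s1: □r requires r at every successor {s4}.
        At s4: r is true.
      So □r is true at s1.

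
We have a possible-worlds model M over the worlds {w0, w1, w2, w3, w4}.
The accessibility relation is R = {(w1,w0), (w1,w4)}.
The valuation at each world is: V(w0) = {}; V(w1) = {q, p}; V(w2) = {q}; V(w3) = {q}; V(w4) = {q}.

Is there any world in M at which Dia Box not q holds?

Yes

Let φ = Dia Box not q. Evaluate φ at each world:
  w0 (successors ∅): φ is false.
  w1 (successors {w0, w4}): φ is true.
  w2 (successors ∅): φ is false.
  w3 (successors ∅): φ is false.
  w4 (successors ∅): φ is false.
Detail at w1 (witness):
  At w1: Dia Box not q requires Box not q at some successor in {w0, w4}.
    Box not q holds at w0, so Dia Box not q is true at w1.
      At w0: no accessible worlds, so Box not q holds vacuously.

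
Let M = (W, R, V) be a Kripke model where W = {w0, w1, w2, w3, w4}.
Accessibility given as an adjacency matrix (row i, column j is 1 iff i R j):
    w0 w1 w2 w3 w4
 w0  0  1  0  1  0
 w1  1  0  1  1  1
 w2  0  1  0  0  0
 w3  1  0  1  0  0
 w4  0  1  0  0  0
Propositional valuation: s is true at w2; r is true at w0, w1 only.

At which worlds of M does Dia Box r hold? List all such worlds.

Let φ = Dia Box r. Evaluate φ at each world:
  w0 (successors {w1, w3}): φ is false.
  w1 (successors {w0, w2, w3, w4}): φ is true.
  w2 (successors {w1}): φ is false.
  w3 (successors {w0, w2}): φ is true.
  w4 (successors {w1}): φ is false.
For instance, at w0:
  At w0: Dia Box r requires Box r at some successor in {w1, w3}.
    At w1: Box r is false.
    At w3: Box r is false.
  So Dia Box r is false at w0.
Satisfying worlds: {w1, w3}

w1, w3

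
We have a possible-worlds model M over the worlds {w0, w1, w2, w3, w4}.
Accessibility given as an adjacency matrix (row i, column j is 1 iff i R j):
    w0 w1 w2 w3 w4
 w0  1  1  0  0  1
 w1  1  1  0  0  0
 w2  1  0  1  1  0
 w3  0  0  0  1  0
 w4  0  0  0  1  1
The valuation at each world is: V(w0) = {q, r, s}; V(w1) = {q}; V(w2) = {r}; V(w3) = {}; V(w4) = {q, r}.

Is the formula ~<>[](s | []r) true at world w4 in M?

Yes

At w4: <>[](s | []r) is false, so ~<>[](s | []r) is true.
  At w4: <>[](s | []r) requires [](s | []r) at some successor in {w3, w4}.
    At w3: [](s | []r) is false.
    At w4: [](s | []r) is false.
  So <>[](s | []r) is false at w4.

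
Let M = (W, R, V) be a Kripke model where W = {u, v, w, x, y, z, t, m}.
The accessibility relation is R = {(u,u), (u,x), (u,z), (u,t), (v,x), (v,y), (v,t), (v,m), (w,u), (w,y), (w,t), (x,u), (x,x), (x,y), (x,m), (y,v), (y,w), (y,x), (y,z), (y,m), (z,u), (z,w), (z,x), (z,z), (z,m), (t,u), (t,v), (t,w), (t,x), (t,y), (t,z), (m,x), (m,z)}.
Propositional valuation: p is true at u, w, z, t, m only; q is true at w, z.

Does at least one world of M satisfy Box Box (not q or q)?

Let φ = Box Box (not q or q). Evaluate φ at each world:
  u (successors {u, x, z, t}): φ is true.
  v (successors {x, y, t, m}): φ is true.
  w (successors {u, y, t}): φ is true.
  x (successors {u, x, y, m}): φ is true.
  y (successors {v, w, x, z, m}): φ is true.
  z (successors {u, w, x, z, m}): φ is true.
  t (successors {u, v, w, x, y, z}): φ is true.
  m (successors {x, z}): φ is true.
Detail at u (witness):
  At u: Box Box (not q or q) requires Box (not q or q) at every successor {u, x, z, t}.
    At u: Box (not q or q) is true.
    At x: Box (not q or q) is true.
    At z: Box (not q or q) is true.
    At t: Box (not q or q) is true.
  So Box Box (not q or q) is true at u.

Yes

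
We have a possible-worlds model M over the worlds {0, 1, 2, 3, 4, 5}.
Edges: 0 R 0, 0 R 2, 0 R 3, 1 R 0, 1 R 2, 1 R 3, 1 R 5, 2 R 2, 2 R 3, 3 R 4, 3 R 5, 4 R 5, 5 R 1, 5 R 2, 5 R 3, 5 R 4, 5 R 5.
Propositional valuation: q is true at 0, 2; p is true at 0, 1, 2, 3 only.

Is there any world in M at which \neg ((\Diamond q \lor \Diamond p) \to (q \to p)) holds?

No

Let φ = \neg ((\Diamond q \lor \Diamond p) \to (q \to p)). Evaluate φ at each world:
  0 (successors {0, 2, 3}): φ is false.
  1 (successors {0, 2, 3, 5}): φ is false.
  2 (successors {2, 3}): φ is false.
  3 (successors {4, 5}): φ is false.
  4 (successors {5}): φ is false.
  5 (successors {1, 2, 3, 4, 5}): φ is false.
For instance, at 0:
  At 0: (\Diamond q \lor \Diamond p) \to (q \to p) is true, so \neg ((\Diamond q \lor \Diamond p) \to (q \to p)) is false.
    At 0: \Diamond q \lor \Diamond p is true, q \to p is true, so (\Diamond q \lor \Diamond p) \to (q \to p) is true.
      At 0: \Diamond q is true, \Diamond p is true, so \Diamond q \lor \Diamond p is true.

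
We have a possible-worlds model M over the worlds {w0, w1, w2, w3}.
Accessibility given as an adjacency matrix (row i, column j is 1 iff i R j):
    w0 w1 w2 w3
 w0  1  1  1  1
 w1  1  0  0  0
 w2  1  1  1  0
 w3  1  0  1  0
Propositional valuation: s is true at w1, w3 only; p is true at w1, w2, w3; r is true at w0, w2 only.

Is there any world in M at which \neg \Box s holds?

Yes

Recall that \Box ψ holds at a world iff ψ holds at every accessible world, and \Diamond ψ holds iff ψ holds at some accessible world.
Let φ = \neg \Box s. Evaluate φ at each world:
  w0 (successors {w0, w1, w2, w3}): φ is true.
  w1 (successors {w0}): φ is true.
  w2 (successors {w0, w1, w2}): φ is true.
  w3 (successors {w0, w2}): φ is true.
Detail at w0 (witness):
  At w0: \Box s is false, so \neg \Box s is true.
    At w0: \Box s requires s at every successor {w0, w1, w2, w3}.
      s fails at w0, so \Box s is false at w0.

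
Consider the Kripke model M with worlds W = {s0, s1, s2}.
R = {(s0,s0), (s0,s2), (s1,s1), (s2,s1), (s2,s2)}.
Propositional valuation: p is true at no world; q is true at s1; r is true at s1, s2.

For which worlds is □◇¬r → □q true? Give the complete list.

Let φ = □◇¬r → □q. Evaluate φ at each world:
  s0 (successors {s0, s2}): φ is true.
  s1 (successors {s1}): φ is true.
  s2 (successors {s1, s2}): φ is true.
For instance, at s1:
  At s1: □◇¬r is false, □q is true, so □◇¬r → □q is true.
    At s1: □◇¬r requires ◇¬r at every successor {s1}.
      ◇¬r fails at s1, so □◇¬r is false at s1.
    At s1: □q requires q at every successor {s1}.
      At s1: q is true.
    So □q is true at s1.
Satisfying worlds: {s0, s1, s2}

s0, s1, s2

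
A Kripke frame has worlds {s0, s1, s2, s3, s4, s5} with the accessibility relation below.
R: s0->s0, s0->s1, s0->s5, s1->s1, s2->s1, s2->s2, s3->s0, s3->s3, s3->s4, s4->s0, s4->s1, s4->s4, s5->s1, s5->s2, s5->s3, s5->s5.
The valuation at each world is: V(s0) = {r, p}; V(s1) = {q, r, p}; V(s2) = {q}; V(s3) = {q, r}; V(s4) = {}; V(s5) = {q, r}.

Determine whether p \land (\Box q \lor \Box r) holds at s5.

At s5: p is false, \Box q \lor \Box r is true, so p \land (\Box q \lor \Box r) is false.
  At s5: \Box q is true, \Box r is false, so \Box q \lor \Box r is true.
    At s5: \Box q requires q at every successor {s1, s2, s3, s5}.
      At s1: q is true.
      At s2: q is true.
      At s3: q is true.
      At s5: q is true.
    So \Box q is true at s5.
    At s5: \Box r requires r at every successor {s1, s2, s3, s5}.
      r fails at s2, so \Box r is false at s5.

No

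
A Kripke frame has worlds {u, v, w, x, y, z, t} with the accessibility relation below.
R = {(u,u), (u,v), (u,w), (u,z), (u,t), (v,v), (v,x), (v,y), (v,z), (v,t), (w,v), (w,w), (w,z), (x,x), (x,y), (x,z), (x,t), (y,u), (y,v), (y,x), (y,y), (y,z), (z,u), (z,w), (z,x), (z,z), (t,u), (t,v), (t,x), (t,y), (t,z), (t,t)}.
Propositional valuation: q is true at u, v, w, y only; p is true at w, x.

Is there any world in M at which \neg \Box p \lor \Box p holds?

Yes

Let φ = \neg \Box p \lor \Box p. Evaluate φ at each world:
  u (successors {u, v, w, z, t}): φ is true.
  v (successors {v, x, y, z, t}): φ is true.
  w (successors {v, w, z}): φ is true.
  x (successors {x, y, z, t}): φ is true.
  y (successors {u, v, x, y, z}): φ is true.
  z (successors {u, w, x, z}): φ is true.
  t (successors {u, v, x, y, z, t}): φ is true.
Detail at u (witness):
  At u: \neg \Box p is true, \Box p is false, so \neg \Box p \lor \Box p is true.
    At u: \Box p is false, so \neg \Box p is true.
      At u: \Box p requires p at every successor {u, v, w, z, t}.
        p fails at u, so \Box p is false at u.
    At u: \Box p requires p at every successor {u, v, w, z, t}.
      p fails at u, so \Box p is false at u.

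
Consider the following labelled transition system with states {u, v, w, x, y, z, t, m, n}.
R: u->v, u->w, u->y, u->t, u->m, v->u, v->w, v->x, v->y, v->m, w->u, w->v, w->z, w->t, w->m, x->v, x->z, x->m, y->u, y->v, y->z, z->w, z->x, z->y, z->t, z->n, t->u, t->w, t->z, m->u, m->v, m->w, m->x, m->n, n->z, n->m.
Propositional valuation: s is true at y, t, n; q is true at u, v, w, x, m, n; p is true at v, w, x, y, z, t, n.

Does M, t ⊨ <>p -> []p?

No

At t: <>p is true, []p is false, so <>p -> []p is false.
  At t: <>p requires p at some successor in {u, w, z}.
    p holds at w, so <>p is true at t.
  At t: []p requires p at every successor {u, w, z}.
    p fails at u, so []p is false at t.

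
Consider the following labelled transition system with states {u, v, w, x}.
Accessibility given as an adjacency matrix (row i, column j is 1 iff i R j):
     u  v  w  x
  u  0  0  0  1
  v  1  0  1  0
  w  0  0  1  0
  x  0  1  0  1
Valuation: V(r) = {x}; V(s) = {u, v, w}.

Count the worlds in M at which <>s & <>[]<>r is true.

Recall that []ψ holds at a world iff ψ holds at every accessible world, and <>ψ holds iff ψ holds at some accessible world.
Let φ = <>s & <>[]<>r. Evaluate φ at each world:
  u (successors {x}): φ is false.
  v (successors {u, w}): φ is true.
  w (successors {w}): φ is false.
  x (successors {v, x}): φ is false.
For instance, at v:
  At v: <>s is true, <>[]<>r is true, so <>s & <>[]<>r is true.
    At v: <>s requires s at some successor in {u, w}.
      s holds at u, so <>s is true at v.
    At v: <>[]<>r requires []<>r at some successor in {u, w}.
      []<>r holds at u, so <>[]<>r is true at v.
Satisfying worlds: {v}

1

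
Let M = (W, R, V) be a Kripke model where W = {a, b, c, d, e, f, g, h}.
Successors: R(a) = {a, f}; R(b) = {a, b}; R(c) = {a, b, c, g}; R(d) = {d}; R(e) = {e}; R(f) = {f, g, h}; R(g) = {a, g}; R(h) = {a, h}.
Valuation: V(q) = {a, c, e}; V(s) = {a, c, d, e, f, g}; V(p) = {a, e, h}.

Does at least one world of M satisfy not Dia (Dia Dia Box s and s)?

No

Let φ = not Dia (Dia Dia Box s and s). Evaluate φ at each world:
  a (successors {a, f}): φ is false.
  b (successors {a, b}): φ is false.
  c (successors {a, b, c, g}): φ is false.
  d (successors {d}): φ is false.
  e (successors {e}): φ is false.
  f (successors {f, g, h}): φ is false.
  g (successors {a, g}): φ is false.
  h (successors {a, h}): φ is false.
For instance, at h:
  At h: Dia (Dia Dia Box s and s) is true, so not Dia (Dia Dia Box s and s) is false.
    At h: Dia (Dia Dia Box s and s) requires Dia Dia Box s and s at some successor in {a, h}.
      Dia Dia Box s and s holds at a, so Dia (Dia Dia Box s and s) is true at h.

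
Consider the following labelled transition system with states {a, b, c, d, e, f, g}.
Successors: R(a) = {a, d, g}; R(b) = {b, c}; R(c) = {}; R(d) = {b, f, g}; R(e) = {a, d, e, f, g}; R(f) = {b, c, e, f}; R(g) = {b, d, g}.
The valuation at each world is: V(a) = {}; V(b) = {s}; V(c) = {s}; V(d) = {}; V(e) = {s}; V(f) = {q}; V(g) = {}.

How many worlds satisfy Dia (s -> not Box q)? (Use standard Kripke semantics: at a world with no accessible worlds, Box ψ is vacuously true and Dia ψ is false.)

Let φ = Dia (s -> not Box q). Evaluate φ at each world:
  a (successors {a, d, g}): φ is true.
  b (successors {b, c}): φ is true.
  c (successors ∅): φ is false.
  d (successors {b, f, g}): φ is true.
  e (successors {a, d, e, f, g}): φ is true.
  f (successors {b, c, e, f}): φ is true.
  g (successors {b, d, g}): φ is true.
For instance, at a:
  At a: Dia (s -> not Box q) requires s -> not Box q at some successor in {a, d, g}.
    s -> not Box q holds at a, so Dia (s -> not Box q) is true at a.
      At a: s is false, not Box q is true, so s -> not Box q is true.
Satisfying worlds: {a, b, d, e, f, g}

6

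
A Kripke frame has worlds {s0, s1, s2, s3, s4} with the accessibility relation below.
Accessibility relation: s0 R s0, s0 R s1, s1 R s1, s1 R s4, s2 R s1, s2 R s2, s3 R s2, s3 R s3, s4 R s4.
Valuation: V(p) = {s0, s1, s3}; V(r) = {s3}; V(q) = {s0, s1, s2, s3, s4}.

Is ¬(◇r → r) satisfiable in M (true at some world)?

No

Recall that ◇ψ holds at a world iff ψ holds at some accessible world.
Let φ = ¬(◇r → r). Evaluate φ at each world:
  s0 (successors {s0, s1}): φ is false.
  s1 (successors {s1, s4}): φ is false.
  s2 (successors {s1, s2}): φ is false.
  s3 (successors {s2, s3}): φ is false.
  s4 (successors {s4}): φ is false.
For instance, at s1:
  At s1: ◇r → r is true, so ¬(◇r → r) is false.
    At s1: ◇r is false, r is false, so ◇r → r is true.
      At s1: ◇r requires r at some successor in {s1, s4}.
        At s1: r is false.
        At s4: r is false.
      So ◇r is false at s1.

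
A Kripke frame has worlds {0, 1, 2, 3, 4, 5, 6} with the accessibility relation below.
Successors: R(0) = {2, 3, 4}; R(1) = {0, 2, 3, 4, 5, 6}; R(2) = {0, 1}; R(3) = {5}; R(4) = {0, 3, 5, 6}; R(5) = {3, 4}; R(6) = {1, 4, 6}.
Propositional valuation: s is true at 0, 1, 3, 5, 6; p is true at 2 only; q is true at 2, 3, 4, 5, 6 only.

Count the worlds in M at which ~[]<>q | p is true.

Recall that []ψ holds at a world iff ψ holds at every accessible world, and <>ψ holds iff ψ holds at some accessible world.
Let φ = ~[]<>q | p. Evaluate φ at each world:
  0 (successors {2, 3, 4}): φ is true.
  1 (successors {0, 2, 3, 4, 5, 6}): φ is true.
  2 (successors {0, 1}): φ is true.
  3 (successors {5}): φ is false.
  4 (successors {0, 3, 5, 6}): φ is false.
  5 (successors {3, 4}): φ is false.
  6 (successors {1, 4, 6}): φ is false.
For instance, at 2:
  At 2: ~[]<>q is false, p is true, so ~[]<>q | p is true.
    At 2: []<>q is true, so ~[]<>q is false.
      At 2: []<>q requires <>q at every successor {0, 1}.
        At 0: <>q is true.
        At 1: <>q is true.
      So []<>q is true at 2.
Satisfying worlds: {0, 1, 2}

3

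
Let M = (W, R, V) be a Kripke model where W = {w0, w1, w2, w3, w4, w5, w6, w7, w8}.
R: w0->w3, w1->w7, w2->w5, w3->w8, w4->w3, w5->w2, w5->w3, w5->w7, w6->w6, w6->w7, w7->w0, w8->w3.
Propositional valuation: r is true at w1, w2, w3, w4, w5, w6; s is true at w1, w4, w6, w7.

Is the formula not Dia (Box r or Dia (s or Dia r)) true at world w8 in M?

At w8: Dia (Box r or Dia (s or Dia r)) is true, so not Dia (Box r or Dia (s or Dia r)) is false.
  At w8: Dia (Box r or Dia (s or Dia r)) requires Box r or Dia (s or Dia r) at some successor in {w3}.
    Box r or Dia (s or Dia r) holds at w3, so Dia (Box r or Dia (s or Dia r)) is true at w8.
      At w3: Box r is false, Dia (s or Dia r) is true, so Box r or Dia (s or Dia r) is true.

No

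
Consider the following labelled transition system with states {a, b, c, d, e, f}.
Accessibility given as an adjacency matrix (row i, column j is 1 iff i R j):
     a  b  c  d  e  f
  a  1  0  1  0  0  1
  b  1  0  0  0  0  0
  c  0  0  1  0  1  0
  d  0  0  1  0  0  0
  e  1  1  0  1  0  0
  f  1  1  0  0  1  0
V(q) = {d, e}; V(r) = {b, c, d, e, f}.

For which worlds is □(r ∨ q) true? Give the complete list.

Let φ = □(r ∨ q). Evaluate φ at each world:
  a (successors {a, c, f}): φ is false.
  b (successors {a}): φ is false.
  c (successors {c, e}): φ is true.
  d (successors {c}): φ is true.
  e (successors {a, b, d}): φ is false.
  f (successors {a, b, e}): φ is false.
For instance, at f:
  At f: □(r ∨ q) requires r ∨ q at every successor {a, b, e}.
    r ∨ q fails at a, so □(r ∨ q) is false at f.
Satisfying worlds: {c, d}

c, d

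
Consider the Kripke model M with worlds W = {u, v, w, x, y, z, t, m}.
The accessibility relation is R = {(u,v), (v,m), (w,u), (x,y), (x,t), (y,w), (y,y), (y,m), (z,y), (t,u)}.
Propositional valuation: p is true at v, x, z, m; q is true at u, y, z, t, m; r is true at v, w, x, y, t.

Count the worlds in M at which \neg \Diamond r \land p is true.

2

Recall that \Diamond ψ holds at a world iff ψ holds at some accessible world.
Let φ = \neg \Diamond r \land p. Evaluate φ at each world:
  u (successors {v}): φ is false.
  v (successors {m}): φ is true.
  w (successors {u}): φ is false.
  x (successors {y, t}): φ is false.
  y (successors {w, y, m}): φ is false.
  z (successors {y}): φ is false.
  t (successors {u}): φ is false.
  m (successors ∅): φ is true.
For instance, at u:
  At u: \neg \Diamond r is false, p is false, so \neg \Diamond r \land p is false.
    At u: \Diamond r is true, so \neg \Diamond r is false.
      At u: \Diamond r requires r at some successor in {v}.
        r holds at v, so \Diamond r is true at u.
Satisfying worlds: {v, m}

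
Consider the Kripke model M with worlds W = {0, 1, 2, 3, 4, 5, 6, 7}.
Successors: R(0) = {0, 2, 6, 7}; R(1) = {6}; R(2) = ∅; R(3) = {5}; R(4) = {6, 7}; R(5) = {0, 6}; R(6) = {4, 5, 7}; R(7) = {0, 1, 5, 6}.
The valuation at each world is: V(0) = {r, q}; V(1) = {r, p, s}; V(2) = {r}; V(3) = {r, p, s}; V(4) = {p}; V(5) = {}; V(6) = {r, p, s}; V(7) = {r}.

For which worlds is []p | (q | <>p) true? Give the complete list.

Recall that []ψ holds at a world iff ψ holds at every accessible world, and <>ψ holds iff ψ holds at some accessible world.
Let φ = []p | (q | <>p). Evaluate φ at each world:
  0 (successors {0, 2, 6, 7}): φ is true.
  1 (successors {6}): φ is true.
  2 (successors ∅): φ is true.
  3 (successors {5}): φ is false.
  4 (successors {6, 7}): φ is true.
  5 (successors {0, 6}): φ is true.
  6 (successors {4, 5, 7}): φ is true.
  7 (successors {0, 1, 5, 6}): φ is true.
For instance, at 5:
  At 5: []p is false, q | <>p is true, so []p | (q | <>p) is true.
    At 5: []p requires p at every successor {0, 6}.
      p fails at 0, so []p is false at 5.
    At 5: q is false, <>p is true, so q | <>p is true.
      At 5: <>p requires p at some successor in {0, 6}.
        p holds at 6, so <>p is true at 5.
Satisfying worlds: {0, 1, 2, 4, 5, 6, 7}

0, 1, 2, 4, 5, 6, 7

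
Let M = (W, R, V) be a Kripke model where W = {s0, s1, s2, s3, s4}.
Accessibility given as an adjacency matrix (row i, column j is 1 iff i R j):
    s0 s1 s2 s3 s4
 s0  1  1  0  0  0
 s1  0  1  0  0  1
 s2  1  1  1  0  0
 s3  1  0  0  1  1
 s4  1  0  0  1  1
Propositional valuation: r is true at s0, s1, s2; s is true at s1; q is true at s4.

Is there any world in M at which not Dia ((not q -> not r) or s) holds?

Let φ = not Dia ((not q -> not r) or s). Evaluate φ at each world:
  s0 (successors {s0, s1}): φ is false.
  s1 (successors {s1, s4}): φ is false.
  s2 (successors {s0, s1, s2}): φ is false.
  s3 (successors {s0, s3, s4}): φ is false.
  s4 (successors {s0, s3, s4}): φ is false.
For instance, at s2:
  At s2: Dia ((not q -> not r) or s) is true, so not Dia ((not q -> not r) or s) is false.
    At s2: Dia ((not q -> not r) or s) requires (not q -> not r) or s at some successor in {s0, s1, s2}.
      (not q -> not r) or s holds at s1, so Dia ((not q -> not r) or s) is true at s2.

No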